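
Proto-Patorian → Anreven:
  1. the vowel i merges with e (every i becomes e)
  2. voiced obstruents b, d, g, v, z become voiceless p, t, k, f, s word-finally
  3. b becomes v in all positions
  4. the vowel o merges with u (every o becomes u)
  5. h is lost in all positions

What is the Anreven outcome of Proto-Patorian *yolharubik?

Anreven: start from *yolharubik.
  rule 1 (vowel merger): yolharubik → yolharubek
  rule 2: no change — yolharubek
  rule 3 (unconditioned shift): yolharubek → yolharuvek
  rule 4 (vowel merger): yolharuvek → yulharuvek
  rule 5 (h-loss): yulharuvek → yularuvek
  ⇒ Anreven yularuvek

yularuvek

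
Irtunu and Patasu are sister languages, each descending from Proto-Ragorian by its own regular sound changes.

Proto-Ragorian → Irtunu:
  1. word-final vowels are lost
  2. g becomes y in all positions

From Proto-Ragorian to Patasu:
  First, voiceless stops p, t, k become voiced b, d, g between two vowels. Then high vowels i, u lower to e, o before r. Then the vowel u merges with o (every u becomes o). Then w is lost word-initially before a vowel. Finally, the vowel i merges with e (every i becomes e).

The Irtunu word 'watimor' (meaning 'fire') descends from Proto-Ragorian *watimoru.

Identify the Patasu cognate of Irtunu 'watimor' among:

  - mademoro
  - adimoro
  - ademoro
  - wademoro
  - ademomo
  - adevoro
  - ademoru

ademoro

Patasu: *watimoru
  watimoru → wadimoru   [intervocalic voicing]
  wadimoru (rule 2 does not apply)
  wadimoru → wadimoro   [vowel merger]
  wadimoro → adimoro   [glide loss]
  adimoro → ademoro   [vowel merger]
  giving Patasu ademoro.
Only 'ademoro' matches the regular Patasu development of *watimoru.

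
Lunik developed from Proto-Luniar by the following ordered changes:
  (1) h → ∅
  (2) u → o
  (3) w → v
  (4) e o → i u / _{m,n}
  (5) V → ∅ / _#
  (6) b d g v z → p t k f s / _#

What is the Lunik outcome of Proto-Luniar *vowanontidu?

Lunik: *vowanontidu
  vowanontidu (rule 1 does not apply)
  vowanontidu → vowanontido   [vowel merger]
  vowanontido → vovanontido   [unconditioned shift]
  vovanontido → vovanuntido   [pre-nasal raising]
  vovanuntido → vovanuntid   [apocope]
  vovanuntid → vovanuntit   [final devoicing]
  giving Lunik vovanuntit.

vovanuntit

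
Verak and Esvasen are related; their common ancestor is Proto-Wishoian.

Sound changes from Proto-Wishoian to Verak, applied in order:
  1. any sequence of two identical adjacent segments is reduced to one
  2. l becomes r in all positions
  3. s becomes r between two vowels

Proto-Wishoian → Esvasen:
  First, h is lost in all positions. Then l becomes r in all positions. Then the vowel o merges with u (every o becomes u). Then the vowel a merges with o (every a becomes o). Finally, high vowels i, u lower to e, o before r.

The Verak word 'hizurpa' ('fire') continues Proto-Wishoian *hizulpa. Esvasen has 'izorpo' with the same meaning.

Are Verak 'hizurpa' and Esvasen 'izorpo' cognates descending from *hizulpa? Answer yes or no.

Derive the expected Esvasen reflex of *hizulpa:
Esvasen: *hizulpa
  hizulpa → izulpa   [h-loss]
  izulpa → izurpa   [unconditioned shift]
  izurpa (rule 3 does not apply)
  izurpa → izurpo   [vowel merger]
  izurpo → izorpo   [pre-rhotic lowering]
  giving Esvasen izorpo.
Esvasen 'izorpo' matches the regular reflex exactly, so the pair is cognate.

yes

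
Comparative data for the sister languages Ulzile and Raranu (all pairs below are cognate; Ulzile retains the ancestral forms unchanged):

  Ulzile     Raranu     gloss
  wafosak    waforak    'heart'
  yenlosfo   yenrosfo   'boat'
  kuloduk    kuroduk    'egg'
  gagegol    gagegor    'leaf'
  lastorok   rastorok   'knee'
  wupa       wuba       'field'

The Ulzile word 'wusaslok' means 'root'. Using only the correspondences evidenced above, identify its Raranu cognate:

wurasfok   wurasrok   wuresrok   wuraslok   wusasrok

wurasrok

wafosak ~ waforak — Ulzile s corresponds to Raranu r between vowels (before a back vowel).
yenlosfo ~ yenrosfo — Ulzile l corresponds to Raranu r after a consonant, before a back vowel.
Applying these to Ulzile 'wusaslok':
  wusaslok → wuraslok   (s→r between vowels (before a back vowel))
  wuraslok → wurasrok   (l→r after a consonant, before a back vowel)
So the Raranu cognate is 'wurasrok'.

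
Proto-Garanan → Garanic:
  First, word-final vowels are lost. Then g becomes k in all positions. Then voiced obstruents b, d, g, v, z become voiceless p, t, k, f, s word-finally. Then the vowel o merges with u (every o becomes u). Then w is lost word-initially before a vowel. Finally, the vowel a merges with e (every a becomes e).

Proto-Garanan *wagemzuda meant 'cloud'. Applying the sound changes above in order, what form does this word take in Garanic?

ekemzut

Garanic: start from *wagemzuda.
  rule 1 (apocope): wagemzuda → wagemzud
  rule 2 (unconditioned shift): wagemzud → wakemzud
  rule 3 (final devoicing): wakemzud → wakemzut
  rule 4: no change — wakemzut
  rule 5 (glide loss): wakemzut → akemzut
  rule 6 (vowel merger): akemzut → ekemzut
  ⇒ Garanic ekemzut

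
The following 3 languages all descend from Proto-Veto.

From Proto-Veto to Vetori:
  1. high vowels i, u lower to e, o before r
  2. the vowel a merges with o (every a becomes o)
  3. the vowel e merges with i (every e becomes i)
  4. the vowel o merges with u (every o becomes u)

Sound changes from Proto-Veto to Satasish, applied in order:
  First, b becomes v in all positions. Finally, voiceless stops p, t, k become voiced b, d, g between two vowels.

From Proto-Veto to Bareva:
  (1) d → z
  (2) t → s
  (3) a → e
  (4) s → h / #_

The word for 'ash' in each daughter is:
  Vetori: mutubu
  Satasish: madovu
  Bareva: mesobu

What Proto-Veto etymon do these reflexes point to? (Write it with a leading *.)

*matobu

Position 3: Vetori has t, Satasish has d, Bareva has s. Vetori preserves t here (none of its changes turn any other segment into t), so the proto-segment is *t.
Position 5: Vetori has b, Satasish has v, Bareva has b. Vetori preserves b here (none of its changes turn any other segment into b), so the proto-segment is *b.
Continuing position by position gives *matobu; check it forward:
Vetori: start from *matobu.
  rule 1: no change — matobu
  rule 2 (vowel merger): matobu → motobu
  rule 3: no change — motobu
  rule 4 (vowel merger): motobu → mutubu
  ⇒ Vetori mutubu
Satasish: *matobu > matovu > madovu  (by unconditioned shift, intervocalic voicing)
Bareva: *matobu > masobu > mesobu  (by unconditioned shift, vowel merger)
Only *matobu yields all of Vetori mutubu, Satasish madovu, Bareva mesobu.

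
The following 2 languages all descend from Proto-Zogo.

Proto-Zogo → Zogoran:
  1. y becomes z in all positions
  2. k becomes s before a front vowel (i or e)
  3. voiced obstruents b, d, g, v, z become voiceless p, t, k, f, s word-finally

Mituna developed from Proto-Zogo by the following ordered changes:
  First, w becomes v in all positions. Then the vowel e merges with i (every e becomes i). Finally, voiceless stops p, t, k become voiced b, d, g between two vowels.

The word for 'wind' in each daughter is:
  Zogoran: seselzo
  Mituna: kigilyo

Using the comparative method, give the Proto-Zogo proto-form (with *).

Position 6: Zogoran has z, Mituna has y. Mituna preserves y here (none of its changes turn any other segment into y), so the proto-segment is *y.
Position 2: Zogoran has e, Mituna has i. Zogoran preserves e here (none of its changes turn any other segment into e), so the proto-segment is *e.
Verify the candidate proto-form against each daughter:
Zogoran: *kekelyo
  kekelyo → kekelzo   [unconditioned shift]
  kekelzo → seselzo   [palatalisation]
  seselzo (rule 3 does not apply)
  giving Zogoran seselzo.
Mituna: *kekelyo
  kekelyo (rule 1 does not apply)
  kekelyo → kikilyo   [vowel merger]
  kikilyo → kigilyo   [intervocalic voicing]
  giving Mituna kigilyo.
Only *kekelyo yields all of Zogoran seselzo, Mituna kigilyo.

*kekelyo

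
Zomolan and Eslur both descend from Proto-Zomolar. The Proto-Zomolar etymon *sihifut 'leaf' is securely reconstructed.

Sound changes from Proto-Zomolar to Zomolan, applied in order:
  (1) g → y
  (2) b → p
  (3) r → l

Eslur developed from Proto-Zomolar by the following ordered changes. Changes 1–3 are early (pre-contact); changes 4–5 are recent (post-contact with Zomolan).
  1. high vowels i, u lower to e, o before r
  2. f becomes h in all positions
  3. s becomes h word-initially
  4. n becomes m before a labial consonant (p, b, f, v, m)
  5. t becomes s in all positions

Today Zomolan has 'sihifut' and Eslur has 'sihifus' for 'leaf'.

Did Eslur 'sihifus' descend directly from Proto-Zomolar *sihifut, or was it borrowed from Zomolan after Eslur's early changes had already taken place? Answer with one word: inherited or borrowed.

borrowed

If inherited, *sihifut would pass through all of Eslur's changes:
Eslur: *sihifut > sihihut > hihihut > hihihus  (by unconditioned shift, debuccalisation, unconditioned shift)
If borrowed from Zomolan 'sihifut' after the early changes, it would undergo only the recent ones:
  rule 4 (nasal place assimilation): no change (sihifut)
  rule 5 (unconditioned shift): sihifut → sihifus
  ⇒ as a loan: sihifus
Eslur 'sihifus' matches the loan outcome 'sihifus', not the inherited 'hihihus' — it skipped the early Eslur changes, so it was borrowed from Zomolan.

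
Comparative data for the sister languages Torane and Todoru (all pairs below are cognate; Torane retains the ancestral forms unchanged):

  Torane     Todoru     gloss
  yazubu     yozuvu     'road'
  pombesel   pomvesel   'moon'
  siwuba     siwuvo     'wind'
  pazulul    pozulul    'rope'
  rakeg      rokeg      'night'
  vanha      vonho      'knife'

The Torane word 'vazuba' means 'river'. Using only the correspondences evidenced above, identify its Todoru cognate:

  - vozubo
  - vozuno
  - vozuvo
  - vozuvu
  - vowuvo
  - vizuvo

yazubu ~ yozuvu, pazulul ~ pozulul — Torane a corresponds to Todoru o after a consonant, before a consonant other than r, m, n, p, b, f, v.
siwuba ~ siwuvo — Torane b corresponds to Todoru v between vowels (before a back vowel).
siwuba ~ siwuvo, vanha ~ vonho — Torane a corresponds to Todoru o word-finally.
Applying these to Torane 'vazuba':
  vazuba → vozuba   (a→o after a consonant, before a consonant other than r, m, n, p, b, f, v)
  vozuba → vozuva   (b→v between vowels (before a back vowel))
  vozuva → vozuvo   (a→o word-finally)
So the Todoru cognate is 'vozuvo'.

vozuvo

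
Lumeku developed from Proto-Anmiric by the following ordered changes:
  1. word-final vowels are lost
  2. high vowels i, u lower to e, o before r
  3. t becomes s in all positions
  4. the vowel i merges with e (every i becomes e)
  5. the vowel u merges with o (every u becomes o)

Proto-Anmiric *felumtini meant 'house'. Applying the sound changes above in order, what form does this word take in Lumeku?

felomsen

Lumeku: start from *felumtini.
  rule 1 (apocope): felumtini → felumtin
  rule 2: no change — felumtin
  rule 3 (unconditioned shift): felumtin → felumsin
  rule 4 (vowel merger): felumsin → felumsen
  rule 5 (vowel merger): felumsen → felomsen
  ⇒ Lumeku felomsen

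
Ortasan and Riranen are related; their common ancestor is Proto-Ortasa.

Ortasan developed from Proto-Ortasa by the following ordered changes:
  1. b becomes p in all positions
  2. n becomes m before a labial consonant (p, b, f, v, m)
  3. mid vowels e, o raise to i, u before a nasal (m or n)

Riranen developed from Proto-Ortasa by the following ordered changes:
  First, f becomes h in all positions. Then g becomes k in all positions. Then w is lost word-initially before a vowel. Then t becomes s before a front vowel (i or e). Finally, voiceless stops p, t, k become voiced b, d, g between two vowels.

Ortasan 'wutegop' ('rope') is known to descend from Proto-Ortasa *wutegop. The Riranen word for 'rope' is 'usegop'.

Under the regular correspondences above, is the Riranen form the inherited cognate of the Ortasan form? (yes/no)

yes

Derive the expected Riranen reflex of *wutegop:
Riranen: *wutegop
  wutegop (rule 1 does not apply)
  wutegop → wutekop   [unconditioned shift]
  wutekop → utekop   [glide loss]
  utekop → usekop   [palatalisation]
  usekop → usegop   [intervocalic voicing]
  giving Riranen usegop.
Riranen 'usegop' matches the regular reflex exactly, so the pair is cognate.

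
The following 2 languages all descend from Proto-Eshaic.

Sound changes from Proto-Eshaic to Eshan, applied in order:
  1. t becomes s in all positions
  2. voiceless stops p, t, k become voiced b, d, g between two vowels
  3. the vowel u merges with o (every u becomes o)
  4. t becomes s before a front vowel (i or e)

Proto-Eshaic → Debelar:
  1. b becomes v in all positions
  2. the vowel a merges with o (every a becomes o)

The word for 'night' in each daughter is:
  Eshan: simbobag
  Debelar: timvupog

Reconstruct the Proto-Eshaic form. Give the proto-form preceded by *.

Position 1: Eshan has s, Debelar has t. Debelar preserves t here (none of its changes turn any other segment into t), so the proto-segment is *t.
Position 4: Eshan has b, Debelar has v. Taking the neighbouring segments as reconstructed: Eshan b can only go back to *b; Debelar v could go back to *b or *v — the one source consistent with every daughter is *b.
This points to *timbupag. Verify forward in each daughter:
Eshan: *timbupag > simbupag > simbubag > simbobag  (by unconditioned shift, intervocalic voicing, vowel merger)
Debelar: *timbupag
  timbupag → timvupag   [unconditioned shift]
  timvupag → timvupog   [vowel merger]
  giving Debelar timvupog.
No other proto-form is consistent with every reflex, so the reconstruction is *timbupag.

*timbupag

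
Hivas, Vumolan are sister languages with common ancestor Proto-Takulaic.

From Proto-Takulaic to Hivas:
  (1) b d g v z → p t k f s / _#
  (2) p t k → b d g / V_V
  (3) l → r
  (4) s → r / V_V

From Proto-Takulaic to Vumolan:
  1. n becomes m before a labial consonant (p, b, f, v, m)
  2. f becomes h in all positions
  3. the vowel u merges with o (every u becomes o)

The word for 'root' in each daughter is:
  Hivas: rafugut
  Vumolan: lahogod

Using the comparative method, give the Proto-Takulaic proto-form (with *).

Position 1: Hivas has r, Vumolan has l. Vumolan preserves l here (none of its changes turn any other segment into l), so the proto-segment is *l.
Position 4: Hivas has u, Vumolan has o. Hivas preserves u here (none of its changes turn any other segment into u), so the proto-segment is *u.
Position 6: Hivas has u, Vumolan has o. Hivas preserves u here (none of its changes turn any other segment into u), so the proto-segment is *u.
Verify the candidate proto-form against each daughter:
Hivas: *lafugud > lafugut > rafugut  (by final devoicing, unconditioned shift)
Vumolan: start from *lafugud.
  rule 1: no change — lafugud
  rule 2 (unconditioned shift): lafugud → lahugud
  rule 3 (vowel merger): lahugud → lahogod
  ⇒ Vumolan lahogod
No other proto-form is consistent with every reflex, so the reconstruction is *lafugud.

*lafugud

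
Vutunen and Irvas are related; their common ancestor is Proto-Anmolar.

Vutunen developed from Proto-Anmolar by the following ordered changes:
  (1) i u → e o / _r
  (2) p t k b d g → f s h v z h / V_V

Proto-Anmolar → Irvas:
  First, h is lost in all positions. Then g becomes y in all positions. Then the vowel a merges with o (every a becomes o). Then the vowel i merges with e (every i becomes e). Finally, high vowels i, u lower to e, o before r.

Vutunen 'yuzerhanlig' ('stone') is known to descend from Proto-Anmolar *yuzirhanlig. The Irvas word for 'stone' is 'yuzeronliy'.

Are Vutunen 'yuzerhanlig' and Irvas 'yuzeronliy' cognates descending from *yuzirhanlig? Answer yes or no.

no

Derive the expected Irvas reflex of *yuzirhanlig:
Irvas: *yuzirhanlig > yuziranlig > yuziranliy > yuzironliy > yuzeronley  (by h-loss, unconditioned shift, vowel merger, vowel merger)
The regular Irvas reflex would be 'yuzeronley', but the attested form is 'yuzeronliy'. The correspondence is irregular, so they are not cognates (the Irvas form has a different source).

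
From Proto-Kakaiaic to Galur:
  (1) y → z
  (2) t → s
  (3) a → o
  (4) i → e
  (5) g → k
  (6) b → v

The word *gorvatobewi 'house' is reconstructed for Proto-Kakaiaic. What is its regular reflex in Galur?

korvosovewe

Galur: *gorvatobewi
  gorvatobewi (rule 1 does not apply)
  gorvatobewi → gorvasobewi   [unconditioned shift]
  gorvasobewi → gorvosobewi   [vowel merger]
  gorvosobewi → gorvosobewe   [vowel merger]
  gorvosobewe → korvosobewe   [unconditioned shift]
  korvosobewe → korvosovewe   [unconditioned shift]
  giving Galur korvosovewe.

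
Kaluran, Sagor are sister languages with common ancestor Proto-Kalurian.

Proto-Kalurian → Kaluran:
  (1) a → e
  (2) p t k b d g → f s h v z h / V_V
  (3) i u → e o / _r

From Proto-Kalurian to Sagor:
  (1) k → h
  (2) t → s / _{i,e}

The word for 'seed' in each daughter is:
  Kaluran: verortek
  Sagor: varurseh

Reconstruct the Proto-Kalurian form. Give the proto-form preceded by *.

*varurtek

Position 8: Kaluran has k, Sagor has h. Kaluran preserves k here (none of its changes turn any other segment into k), so the proto-segment is *k.
Position 2: Kaluran has e, Sagor has a. Sagor preserves a here (none of its changes turn any other segment into a), so the proto-segment is *a.
Position 6: Kaluran has t, Sagor has s. Kaluran preserves t here (none of its changes turn any other segment into t), so the proto-segment is *t.
This points to *varurtek. Verify forward in each daughter:
Kaluran: start from *varurtek.
  rule 1 (vowel merger): varurtek → verurtek
  rule 2: no change — verurtek
  rule 3 (pre-rhotic lowering): verurtek → verortek
  ⇒ Kaluran verortek
Sagor: *varurtek
  varurtek → varurteh   [unconditioned shift]
  varurteh → varurseh   [palatalisation]
  giving Sagor varurseh.
*varurtek is the unique common source.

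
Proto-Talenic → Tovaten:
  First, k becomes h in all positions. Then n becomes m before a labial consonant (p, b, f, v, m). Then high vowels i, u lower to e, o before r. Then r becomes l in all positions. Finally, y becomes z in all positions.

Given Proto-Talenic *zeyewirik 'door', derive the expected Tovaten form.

Tovaten: *zeyewirik > zeyewirih > zeyewerih > zeyewelih > zezewelih  (by unconditioned shift, pre-rhotic lowering, unconditioned shift, unconditioned shift)

zezewelih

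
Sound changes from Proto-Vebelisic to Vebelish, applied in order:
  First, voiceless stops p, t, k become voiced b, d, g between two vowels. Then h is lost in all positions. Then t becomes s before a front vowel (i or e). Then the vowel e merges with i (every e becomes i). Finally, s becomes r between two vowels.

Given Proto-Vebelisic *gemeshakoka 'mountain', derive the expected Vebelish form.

gimiragoga

Vebelish: *gemeshakoka
  gemeshakoka → gemeshagoga   [intervocalic voicing]
  gemeshagoga → gemesagoga   [h-loss]
  gemesagoga (rule 3 does not apply)
  gemesagoga → gimisagoga   [vowel merger]
  gimisagoga → gimiragoga   [rhotacism]
  giving Vebelish gimiragoga.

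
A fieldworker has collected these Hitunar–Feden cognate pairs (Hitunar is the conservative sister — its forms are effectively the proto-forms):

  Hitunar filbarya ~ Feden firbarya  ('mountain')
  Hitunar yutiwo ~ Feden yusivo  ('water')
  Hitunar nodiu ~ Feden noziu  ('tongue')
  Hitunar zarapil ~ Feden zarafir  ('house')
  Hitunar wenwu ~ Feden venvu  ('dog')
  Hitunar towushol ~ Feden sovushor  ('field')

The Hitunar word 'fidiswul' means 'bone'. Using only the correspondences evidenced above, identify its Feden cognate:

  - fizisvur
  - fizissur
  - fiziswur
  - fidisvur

nodiu ~ noziu — Hitunar d corresponds to Feden z between vowels (before a front vowel).
wenwu ~ venvu — Hitunar w corresponds to Feden v after a consonant, before a back vowel.
zarapil ~ zarafir, towushol ~ sovushor — Hitunar l corresponds to Feden r word-finally.
Applying these to Hitunar 'fidiswul':
  fidiswul → fiziswul   (d→z between vowels (before a front vowel))
  fiziswul → fizisvul   (w→v after a consonant, before a back vowel)
  fizisvul → fizisvur   (l→r word-finally)
So the Feden cognate is 'fizisvur'.

fizisvur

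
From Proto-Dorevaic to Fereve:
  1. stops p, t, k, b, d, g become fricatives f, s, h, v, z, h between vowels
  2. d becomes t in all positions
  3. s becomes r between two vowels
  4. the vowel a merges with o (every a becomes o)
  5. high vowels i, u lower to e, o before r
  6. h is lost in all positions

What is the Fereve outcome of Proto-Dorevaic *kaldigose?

Fereve: *kaldigose
  kaldigose → kaldihose   [intervocalic lenition]
  kaldihose → kaltihose   [unconditioned shift]
  kaltihose → kaltihore   [rhotacism]
  kaltihore → koltihore   [vowel merger]
  koltihore (rule 5 does not apply)
  koltihore → koltiore   [h-loss]
  giving Fereve koltiore.

koltiore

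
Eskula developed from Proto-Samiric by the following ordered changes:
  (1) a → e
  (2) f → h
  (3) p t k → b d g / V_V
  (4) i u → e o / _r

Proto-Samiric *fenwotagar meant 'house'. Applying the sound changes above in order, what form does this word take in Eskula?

henwodeger

Eskula: *fenwotagar > fenwoteger > henwoteger > henwodeger  (by vowel merger, unconditioned shift, intervocalic voicing)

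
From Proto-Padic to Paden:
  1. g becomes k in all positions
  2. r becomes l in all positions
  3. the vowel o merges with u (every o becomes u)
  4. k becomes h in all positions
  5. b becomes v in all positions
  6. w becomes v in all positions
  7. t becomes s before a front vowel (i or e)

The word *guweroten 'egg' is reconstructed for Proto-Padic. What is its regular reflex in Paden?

huvelusen

Paden: start from *guweroten.
  rule 1 (unconditioned shift): guweroten → kuweroten
  rule 2 (unconditioned shift): kuweroten → kuweloten
  rule 3 (vowel merger): kuweloten → kuweluten
  rule 4 (unconditioned shift): kuweluten → huweluten
  rule 5: no change — huweluten
  rule 6 (unconditioned shift): huweluten → huveluten
  rule 7 (palatalisation): huveluten → huvelusen
  ⇒ Paden huvelusen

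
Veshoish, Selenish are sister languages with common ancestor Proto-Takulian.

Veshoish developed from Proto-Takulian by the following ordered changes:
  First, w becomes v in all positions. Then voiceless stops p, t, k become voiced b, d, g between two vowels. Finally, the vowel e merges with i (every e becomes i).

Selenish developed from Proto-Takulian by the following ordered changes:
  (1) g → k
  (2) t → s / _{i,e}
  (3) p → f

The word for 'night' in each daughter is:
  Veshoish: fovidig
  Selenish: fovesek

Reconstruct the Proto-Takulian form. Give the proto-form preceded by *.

*foveteg

Position 4: Veshoish has i, Selenish has e. Selenish preserves e here (none of its changes turn any other segment into e), so the proto-segment is *e.
Position 5: Veshoish has d, Selenish has s. Taking the neighbouring segments as reconstructed: Veshoish d could go back to *t or *d; Selenish s could go back to *t or *s — the one source consistent with every daughter is *t.
Continuing position by position gives *foveteg; check it forward:
Veshoish: start from *foveteg.
  rule 1: no change — foveteg
  rule 2 (intervocalic voicing): foveteg → fovedeg
  rule 3 (vowel merger): fovedeg → fovidig
  ⇒ Veshoish fovidig
Selenish: *foveteg
  foveteg → fovetek   [unconditioned shift]
  fovetek → fovesek   [palatalisation]
  fovesek (rule 3 does not apply)
  giving Selenish fovesek.
No other proto-form is consistent with every reflex, so the reconstruction is *foveteg.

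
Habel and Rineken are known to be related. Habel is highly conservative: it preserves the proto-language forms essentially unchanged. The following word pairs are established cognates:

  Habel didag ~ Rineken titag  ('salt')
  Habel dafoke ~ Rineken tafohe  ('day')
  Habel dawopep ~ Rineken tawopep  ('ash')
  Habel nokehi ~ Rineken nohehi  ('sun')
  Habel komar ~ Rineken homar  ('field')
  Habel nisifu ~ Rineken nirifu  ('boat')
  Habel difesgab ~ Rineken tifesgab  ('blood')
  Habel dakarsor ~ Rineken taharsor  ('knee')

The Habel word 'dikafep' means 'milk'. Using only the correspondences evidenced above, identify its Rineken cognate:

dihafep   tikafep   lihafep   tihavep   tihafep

didag ~ titag, difesgab ~ tifesgab — Habel d corresponds to Rineken t word-initially before a front vowel.
dakarsor ~ taharsor — Habel k corresponds to Rineken h between vowels (before a back vowel).
Applying these to Habel 'dikafep':
  dikafep → tikafep   (d→t word-initially before a front vowel)
  tikafep → tihafep   (k→h between vowels (before a back vowel))
So the Rineken cognate is 'tihafep'.

tihafep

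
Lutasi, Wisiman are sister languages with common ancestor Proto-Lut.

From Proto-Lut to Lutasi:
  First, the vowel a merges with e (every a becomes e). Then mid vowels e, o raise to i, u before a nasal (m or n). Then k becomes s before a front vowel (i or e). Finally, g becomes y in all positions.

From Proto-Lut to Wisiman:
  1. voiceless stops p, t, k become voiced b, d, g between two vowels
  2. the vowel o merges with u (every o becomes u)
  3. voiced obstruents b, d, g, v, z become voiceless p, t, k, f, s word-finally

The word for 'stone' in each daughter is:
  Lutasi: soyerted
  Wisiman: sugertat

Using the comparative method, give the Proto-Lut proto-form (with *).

*sogertad

Position 8: Lutasi has d, Wisiman has t. Lutasi preserves d here (none of its changes turn any other segment into d), so the proto-segment is *d.
Position 7: Lutasi has e, Wisiman has a. Wisiman preserves a here (none of its changes turn any other segment into a), so the proto-segment is *a.
Continuing position by position gives *sogertad; check it forward:
Lutasi: start from *sogertad.
  rule 1 (vowel merger): sogertad → sogerted
  rule 2: no change — sogerted
  rule 3: no change — sogerted
  rule 4 (unconditioned shift): sogerted → soyerted
  ⇒ Lutasi soyerted
Wisiman: *sogertad > sugertad > sugertat  (by vowel merger, final devoicing)
Only *sogertad yields all of Lutasi soyerted, Wisiman sugertat.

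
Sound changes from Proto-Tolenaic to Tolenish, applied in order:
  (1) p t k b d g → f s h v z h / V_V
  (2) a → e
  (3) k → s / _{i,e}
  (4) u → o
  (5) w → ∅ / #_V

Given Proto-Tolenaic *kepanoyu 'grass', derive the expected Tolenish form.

sefenoyo

Tolenish: *kepanoyu
  kepanoyu → kefanoyu   [intervocalic lenition]
  kefanoyu → kefenoyu   [vowel merger]
  kefenoyu → sefenoyu   [palatalisation]
  sefenoyu → sefenoyo   [vowel merger]
  sefenoyo (rule 5 does not apply)
  giving Tolenish sefenoyo.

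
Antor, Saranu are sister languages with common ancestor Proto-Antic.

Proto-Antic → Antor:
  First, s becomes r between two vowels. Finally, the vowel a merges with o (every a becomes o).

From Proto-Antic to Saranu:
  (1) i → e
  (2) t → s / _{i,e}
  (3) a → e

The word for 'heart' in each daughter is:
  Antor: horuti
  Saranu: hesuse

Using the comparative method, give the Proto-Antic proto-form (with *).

*hasuti

Position 5: Antor has t, Saranu has s. Antor preserves t here (none of its changes turn any other segment into t), so the proto-segment is *t.
Position 6: Antor has i, Saranu has e. Antor preserves i here (none of its changes turn any other segment into i), so the proto-segment is *i.
Position 2: Antor has o, Saranu has e. Taking the neighbouring segments as reconstructed: Antor o could go back to *a or *o; Saranu e could go back to *a or *e or *i — the one source consistent with every daughter is *a.
Continuing position by position gives *hasuti; check it forward:
Antor: *hasuti > haruti > horuti  (by rhotacism, vowel merger)
Saranu: start from *hasuti.
  rule 1 (vowel merger): hasuti → hasute
  rule 2 (palatalisation): hasute → hasuse
  rule 3 (vowel merger): hasuse → hesuse
  ⇒ Saranu hesuse
No other proto-form is consistent with every reflex, so the reconstruction is *hasuti.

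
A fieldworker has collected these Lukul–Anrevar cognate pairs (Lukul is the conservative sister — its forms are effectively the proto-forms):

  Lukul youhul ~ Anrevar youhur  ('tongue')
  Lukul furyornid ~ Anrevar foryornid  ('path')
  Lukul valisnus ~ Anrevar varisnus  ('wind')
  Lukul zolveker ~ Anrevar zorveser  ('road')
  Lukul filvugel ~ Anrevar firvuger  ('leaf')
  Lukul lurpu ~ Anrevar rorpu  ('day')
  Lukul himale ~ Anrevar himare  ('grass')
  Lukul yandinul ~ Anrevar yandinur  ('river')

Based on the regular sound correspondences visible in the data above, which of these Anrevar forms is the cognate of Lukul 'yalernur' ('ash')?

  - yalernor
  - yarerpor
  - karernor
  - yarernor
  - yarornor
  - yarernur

himale ~ himare — Lukul l corresponds to Anrevar r between vowels (before a front vowel).
furyornid ~ foryornid, lurpu ~ rorpu — Lukul u corresponds to Anrevar o after a consonant, before r.
Applying these to Lukul 'yalernur':
  yalernur → yarernur   (l→r between vowels (before a front vowel))
  yarernur → yarernor   (u→o after a consonant, before r)
So the Anrevar cognate is 'yarernor'.

yarernor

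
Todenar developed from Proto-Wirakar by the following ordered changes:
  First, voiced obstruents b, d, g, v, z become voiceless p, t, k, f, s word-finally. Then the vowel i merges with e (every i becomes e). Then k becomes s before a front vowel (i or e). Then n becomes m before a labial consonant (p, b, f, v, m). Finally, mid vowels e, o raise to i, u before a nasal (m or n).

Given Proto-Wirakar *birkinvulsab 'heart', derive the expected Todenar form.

bersimvulsap

Todenar: start from *birkinvulsab.
  rule 1 (final devoicing): birkinvulsab → birkinvulsap
  rule 2 (vowel merger): birkinvulsap → berkenvulsap
  rule 3 (palatalisation): berkenvulsap → bersenvulsap
  rule 4 (nasal place assimilation): bersenvulsap → bersemvulsap
  rule 5 (pre-nasal raising): bersemvulsap → bersimvulsap
  ⇒ Todenar bersimvulsap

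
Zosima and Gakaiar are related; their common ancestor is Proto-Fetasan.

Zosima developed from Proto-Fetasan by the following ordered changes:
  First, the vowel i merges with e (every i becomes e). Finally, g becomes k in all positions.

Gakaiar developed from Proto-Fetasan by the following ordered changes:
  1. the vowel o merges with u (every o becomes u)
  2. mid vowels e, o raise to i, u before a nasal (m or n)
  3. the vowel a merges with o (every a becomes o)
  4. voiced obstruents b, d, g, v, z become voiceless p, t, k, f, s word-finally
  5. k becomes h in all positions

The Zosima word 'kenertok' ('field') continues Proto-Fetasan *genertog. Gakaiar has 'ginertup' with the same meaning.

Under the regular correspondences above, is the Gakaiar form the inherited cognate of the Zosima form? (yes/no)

Derive the expected Gakaiar reflex of *genertog:
Gakaiar: start from *genertog.
  rule 1 (vowel merger): genertog → genertug
  rule 2 (pre-nasal raising): genertug → ginertug
  rule 3: no change — ginertug
  rule 4 (final devoicing): ginertug → ginertuk
  rule 5 (unconditioned shift): ginertuk → ginertuh
  ⇒ Gakaiar ginertuh
The regular Gakaiar reflex would be 'ginertuh', but the attested form is 'ginertup'. The correspondence is irregular, so they are not cognates (the Gakaiar form has a different source).

no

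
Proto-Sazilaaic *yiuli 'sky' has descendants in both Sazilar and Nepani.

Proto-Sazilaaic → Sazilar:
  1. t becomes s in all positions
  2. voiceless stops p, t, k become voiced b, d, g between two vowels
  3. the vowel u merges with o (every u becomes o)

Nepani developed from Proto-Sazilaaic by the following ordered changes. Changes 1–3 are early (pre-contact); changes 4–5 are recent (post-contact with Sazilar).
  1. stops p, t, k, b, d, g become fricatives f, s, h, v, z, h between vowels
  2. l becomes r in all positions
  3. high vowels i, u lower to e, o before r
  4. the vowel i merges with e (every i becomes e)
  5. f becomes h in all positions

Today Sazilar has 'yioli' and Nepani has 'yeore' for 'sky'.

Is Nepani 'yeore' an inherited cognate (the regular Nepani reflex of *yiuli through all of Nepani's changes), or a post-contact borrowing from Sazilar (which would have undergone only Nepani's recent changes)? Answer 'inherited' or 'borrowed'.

inherited

If inherited, *yiuli would pass through all of Nepani's changes:
Nepani: *yiuli
  yiuli (rule 1 does not apply)
  yiuli → yiuri   [unconditioned shift]
  yiuri → yiori   [pre-rhotic lowering]
  yiori → yeore   [vowel merger]
  yeore (rule 5 does not apply)
  giving Nepani yeore.
If borrowed from Sazilar 'yioli' after the early changes, it would undergo only the recent ones:
  rule 4 (vowel merger): yioli → yeole
  rule 5 (unconditioned shift): no change (yeole)
  ⇒ as a loan: yeole
Nepani 'yeore' matches the inherited outcome exactly, so it is an inherited cognate, not a loan.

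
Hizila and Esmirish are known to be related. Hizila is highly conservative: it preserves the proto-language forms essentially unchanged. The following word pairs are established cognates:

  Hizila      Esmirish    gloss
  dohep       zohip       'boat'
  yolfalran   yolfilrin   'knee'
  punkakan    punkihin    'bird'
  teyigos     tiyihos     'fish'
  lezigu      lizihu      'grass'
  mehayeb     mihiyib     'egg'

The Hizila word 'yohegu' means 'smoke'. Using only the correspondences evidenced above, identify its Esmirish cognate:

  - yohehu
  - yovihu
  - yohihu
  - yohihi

teyigos ~ tiyihos, lezigu ~ lizihu — Hizila e corresponds to Esmirish i after a consonant, before a consonant other than r, m, n, p, b, f, v.
lezigu ~ lizihu — Hizila g corresponds to Esmirish h between vowels (before a back vowel).
Applying these to Hizila 'yohegu':
  yohegu → yohigu   (e→i after a consonant, before a consonant other than r, m, n, p, b, f, v)
  yohigu → yohihu   (g→h between vowels (before a back vowel))
So the Esmirish cognate is 'yohihu'.

yohihu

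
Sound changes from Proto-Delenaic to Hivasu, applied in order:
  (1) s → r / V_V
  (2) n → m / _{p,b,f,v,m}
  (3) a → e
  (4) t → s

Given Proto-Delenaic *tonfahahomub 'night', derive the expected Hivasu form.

Hivasu: start from *tonfahahomub.
  rule 1: no change — tonfahahomub
  rule 2 (nasal place assimilation): tonfahahomub → tomfahahomub
  rule 3 (vowel merger): tomfahahomub → tomfehehomub
  rule 4 (unconditioned shift): tomfehehomub → somfehehomub
  ⇒ Hivasu somfehehomub

somfehehomub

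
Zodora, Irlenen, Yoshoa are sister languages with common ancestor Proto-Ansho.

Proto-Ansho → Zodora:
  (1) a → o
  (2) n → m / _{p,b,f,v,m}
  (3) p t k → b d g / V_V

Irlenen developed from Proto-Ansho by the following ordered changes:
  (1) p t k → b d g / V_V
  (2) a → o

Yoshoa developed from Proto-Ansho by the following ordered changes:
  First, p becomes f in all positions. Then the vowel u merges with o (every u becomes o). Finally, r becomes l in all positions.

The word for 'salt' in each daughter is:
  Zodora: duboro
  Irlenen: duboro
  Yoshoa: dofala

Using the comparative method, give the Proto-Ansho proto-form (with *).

Position 4: Zodora has o, Irlenen has o, Yoshoa has a. Yoshoa preserves a here (none of its changes turn any other segment into a), so the proto-segment is *a.
Position 5: Zodora has r, Irlenen has r, Yoshoa has l. Zodora preserves r here (none of its changes turn any other segment into r), so the proto-segment is *r.
Position 2: Zodora has u, Irlenen has u, Yoshoa has o. Zodora preserves u here (none of its changes turn any other segment into u), so the proto-segment is *u.
This points to *dupara. Verify forward in each daughter:
Zodora: start from *dupara.
  rule 1 (vowel merger): dupara → duporo
  rule 2: no change — duporo
  rule 3 (intervocalic voicing): duporo → duboro
  ⇒ Zodora duboro
Irlenen: start from *dupara.
  rule 1 (intervocalic voicing): dupara → dubara
  rule 2 (vowel merger): dubara → duboro
  ⇒ Irlenen duboro
Yoshoa: start from *dupara.
  rule 1 (unconditioned shift): dupara → dufara
  rule 2 (vowel merger): dufara → dofara
  rule 3 (unconditioned shift): dofara → dofala
  ⇒ Yoshoa dofala
Only *dupara yields all of Zodora duboro, Irlenen duboro, Yoshoa dofala.

*dupara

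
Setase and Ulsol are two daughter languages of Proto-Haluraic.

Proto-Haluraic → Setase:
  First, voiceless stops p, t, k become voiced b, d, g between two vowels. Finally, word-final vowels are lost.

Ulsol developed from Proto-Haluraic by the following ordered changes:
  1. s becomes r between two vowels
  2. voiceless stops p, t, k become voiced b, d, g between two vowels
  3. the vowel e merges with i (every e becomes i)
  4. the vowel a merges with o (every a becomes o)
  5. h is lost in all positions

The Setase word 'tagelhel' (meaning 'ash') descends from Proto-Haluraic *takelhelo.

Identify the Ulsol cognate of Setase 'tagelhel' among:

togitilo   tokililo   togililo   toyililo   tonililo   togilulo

Ulsol: start from *takelhelo.
  rule 1: no change — takelhelo
  rule 2 (intervocalic voicing): takelhelo → tagelhelo
  rule 3 (vowel merger): tagelhelo → tagilhilo
  rule 4 (vowel merger): tagilhilo → togilhilo
  rule 5 (h-loss): togilhilo → togililo
  ⇒ Ulsol togililo
Among the options, 'togililo' alone shows every Ulsol change applied in order.

togililo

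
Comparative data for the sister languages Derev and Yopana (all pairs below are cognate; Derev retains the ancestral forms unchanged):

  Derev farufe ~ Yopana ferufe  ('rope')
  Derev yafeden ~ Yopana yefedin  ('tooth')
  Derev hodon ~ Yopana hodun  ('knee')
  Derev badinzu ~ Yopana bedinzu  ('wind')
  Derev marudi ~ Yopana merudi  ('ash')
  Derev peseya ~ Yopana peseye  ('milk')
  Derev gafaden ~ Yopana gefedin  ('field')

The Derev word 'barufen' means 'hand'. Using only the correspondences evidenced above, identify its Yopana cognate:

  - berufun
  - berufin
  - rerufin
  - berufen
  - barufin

berufin

farufe ~ ferufe, marudi ~ merudi — Derev a corresponds to Yopana e after a consonant, before r.
yafeden ~ yefedin, gafaden ~ gefedin — Derev e corresponds to Yopana i after a consonant, before a nasal.
Applying these to Derev 'barufen':
  barufen → berufen   (a→e after a consonant, before r)
  berufen → berufin   (e→i after a consonant, before a nasal)
So the Yopana cognate is 'berufin'.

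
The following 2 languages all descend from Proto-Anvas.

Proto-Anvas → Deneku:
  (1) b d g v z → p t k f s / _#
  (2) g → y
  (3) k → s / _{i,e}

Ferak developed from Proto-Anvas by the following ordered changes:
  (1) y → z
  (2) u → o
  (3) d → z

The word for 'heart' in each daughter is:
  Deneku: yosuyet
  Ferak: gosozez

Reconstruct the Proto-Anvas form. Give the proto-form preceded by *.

*gosuyed

Position 5: Deneku has y, Ferak has z. Taking the neighbouring segments as reconstructed: Deneku y could go back to *g or *y; Ferak z could go back to *d or *z or *y — the one source consistent with every daughter is *y.
Position 1: Deneku has y, Ferak has g. Ferak preserves g here (none of its changes turn any other segment into g), so the proto-segment is *g.
Verify the candidate proto-form against each daughter:
Deneku: *gosuyed > gosuyet > yosuyet  (by final devoicing, unconditioned shift)
Ferak: *gosuyed > gosuzed > gosozed > gosozez  (by unconditioned shift, vowel merger, unconditioned shift)
Only *gosuyed yields all of Deneku yosuyet, Ferak gosozez.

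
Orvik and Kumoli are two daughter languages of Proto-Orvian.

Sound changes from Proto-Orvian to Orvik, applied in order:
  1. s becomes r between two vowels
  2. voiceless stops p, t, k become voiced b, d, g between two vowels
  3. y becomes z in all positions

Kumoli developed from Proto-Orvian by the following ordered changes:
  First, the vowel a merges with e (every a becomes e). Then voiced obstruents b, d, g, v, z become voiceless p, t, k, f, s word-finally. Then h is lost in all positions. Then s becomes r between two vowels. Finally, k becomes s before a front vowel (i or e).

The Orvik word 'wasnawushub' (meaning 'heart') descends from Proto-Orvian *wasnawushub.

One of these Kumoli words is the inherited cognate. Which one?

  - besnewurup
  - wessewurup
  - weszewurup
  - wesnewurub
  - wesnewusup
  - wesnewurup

Kumoli: *wasnawushub
  wasnawushub → wesnewushub   [vowel merger]
  wesnewushub → wesnewushup   [final devoicing]
  wesnewushup → wesnewusup   [h-loss]
  wesnewusup → wesnewurup   [rhotacism]
  wesnewurup (rule 5 does not apply)
  giving Kumoli wesnewurup.
The other candidates each miss or misapply at least one Kumoli change.

wesnewurup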